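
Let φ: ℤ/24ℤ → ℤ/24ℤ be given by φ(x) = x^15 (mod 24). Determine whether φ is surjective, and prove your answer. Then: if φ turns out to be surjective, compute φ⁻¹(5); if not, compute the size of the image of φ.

φ(0) = 0^15 = 0.
φ(6): Repeated squaring mod 24: 6^1 ≡ 6, 6^2 ≡ 6² = 36 ≡ 12, 6^4 ≡ 12² = 144 ≡ 0, 6^8 ≡ 0² = 0. Since 15 = 8 + 4 + 2 + 1, 6^15 ≡ 0·0·12·6: 0·0 = 0, then 0·12 = 0, then 0·6 = 0. So 6^15 ≡ 0 (mod 24).
So φ(0) = φ(6) = 0 while 0 ≠ 6, thus φ is not injective.
A non-injective map from the 24-element set ℤ/24ℤ to itself takes at most 23 distinct values, so it cannot be surjective. Therefore φ is not surjective.
Since φ is not surjective, we determine |image(φ)|. Computing x^15 mod 24 for each x (by repeated squaring, reducing mod 24 at every step), the values φ(0), φ(1), …, φ(23) are: 0, 1, 8, 3, 16, 5, 0, 7, 8, 9, 16, 11, 0, 13, 8, 15, 16, 17, 0, 19, 8, 21, 16, 23.
The distinct values are {0, 1, 3, 5, 7, 8, 9, 11, 13, 15, 16, 17, 19, 21, 23}; there are 15 of them.

15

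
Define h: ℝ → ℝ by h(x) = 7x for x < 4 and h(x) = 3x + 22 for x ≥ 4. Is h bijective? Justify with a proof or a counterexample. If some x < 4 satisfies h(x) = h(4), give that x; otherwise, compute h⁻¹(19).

19/7

Both pieces are strictly increasing (slopes 7 and 3), so each is injective on its own interval.
The left piece maps (−∞, 4) onto (−∞, 28); the right piece maps [4, ∞) onto [34, ∞).
The images leave a gap (28 has no preimage), so h is not surjective, hence not bijective.
Because the two images are disjoint, no x < 4 has h(x) = h(4), so we compute h⁻¹(19): 19 lies in (−∞, 28), so solve 7x = 19: x = (19 − 0)/7 = 19/7.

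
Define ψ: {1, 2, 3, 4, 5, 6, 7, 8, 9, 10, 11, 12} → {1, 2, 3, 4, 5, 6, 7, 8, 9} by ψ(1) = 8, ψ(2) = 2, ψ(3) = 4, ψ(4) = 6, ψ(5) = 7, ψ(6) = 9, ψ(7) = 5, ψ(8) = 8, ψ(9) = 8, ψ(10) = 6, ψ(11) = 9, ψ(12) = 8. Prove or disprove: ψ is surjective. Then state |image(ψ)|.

7

No element maps to 1, so ψ is not surjective.
The image of ψ is {2, 4, 5, 6, 7, 8, 9}, which has 7 elements.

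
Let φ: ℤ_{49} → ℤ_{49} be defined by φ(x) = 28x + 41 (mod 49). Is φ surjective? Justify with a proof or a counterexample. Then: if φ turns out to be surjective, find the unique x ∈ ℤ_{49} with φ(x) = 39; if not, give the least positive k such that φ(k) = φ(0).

Recall that surjectivity means every element of the codomain has a preimage under φ.
Since gcd(28, 49) = 7, we have 28x ≡ 0 (mod 7) for all x, so φ(x) ≡ 6 (mod 7).
But 0 ≢ 6 (mod 7), so 0 ∈ ℤ_{49} has no preimage. Thus φ is not surjective.
Since φ is not surjective, we find the least positive k with φ(k) = φ(0): this means 28k ≡ 0 (mod 49), i.e. 49 ∣ 28k. Since gcd(28, 49) = 7, dividing through by 7 this holds exactly when 7 ∣ 4k, and as gcd(4, 7) = 1, exactly when 7 ∣ k.
The smallest positive such k is 7.

7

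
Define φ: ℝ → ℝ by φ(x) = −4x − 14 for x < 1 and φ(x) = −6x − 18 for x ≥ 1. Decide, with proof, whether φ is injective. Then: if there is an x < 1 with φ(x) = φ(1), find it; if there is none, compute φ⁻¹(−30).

Both pieces are strictly decreasing (slopes −4 and −6), so each is injective on its own interval.
The left piece maps (−∞, 1) onto (−18, ∞); the right piece maps [1, ∞) onto (−∞, −24].
These images are disjoint, so no value is attained by both pieces. So φ is injective.
Because the two images are disjoint, no x < 1 has φ(x) = φ(1), so we compute φ⁻¹(−30): −30 lies in (−∞, −24], so solve −6x − 18 = −30: x = (−30 + 18)/(−6) = 2.

2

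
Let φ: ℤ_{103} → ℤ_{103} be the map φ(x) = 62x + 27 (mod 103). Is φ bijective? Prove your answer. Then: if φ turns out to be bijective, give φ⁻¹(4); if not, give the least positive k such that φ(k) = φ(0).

91

By definition, injectivity means: for all u, v in the domain, φ(u) = φ(v) implies u = v.
Suppose φ(u) = φ(v) in ℤ_{103}. Then 62u + 27 ≡ 62v + 27 (mod 103), so 62(u − v) ≡ 0 (mod 103).
Since gcd(62, 103) = 1, 62 is invertible modulo 103, hence u − v ≡ 0 (mod 103), i.e. u = v.
We now compute 62⁻¹ mod 103 explicitly. Euclid's algorithm: 103 = 1·62 + 41, 62 = 1·41 + 21, 41 = 1·21 + 20, 21 = 1·20 + 1; back-substituting gives 1 = 5·62 − 3·103, so 62⁻¹ ≡ 5 (mod 103).
Then y ↦ 5(y − 27) is a two-sided inverse to φ, so every y ∈ ℤ_{103} has a preimage.
So φ is bijective.
Since φ is bijective, we find φ⁻¹(4): we need 62x ≡ 4 − 27 ≡ 80 (mod 103). Using 62⁻¹ = 5: x ≡ 5·80 = 400 = 3·103 + 91, so x = 91.
Check: φ(91) = 62·91 + 27 = 5669 = 55·103 + 4 ≡ 4 (mod 103).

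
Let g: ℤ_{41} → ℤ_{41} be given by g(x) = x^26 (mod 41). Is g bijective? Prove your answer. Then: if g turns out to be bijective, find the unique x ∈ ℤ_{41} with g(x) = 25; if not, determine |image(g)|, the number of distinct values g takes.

21

g(20): Repeated squaring mod 41: 20^1 ≡ 20, 20^2 ≡ 20² = 400 ≡ 31, 20^4 ≡ 31² = 961 ≡ 18, 20^8 ≡ 18² = 324 ≡ 37, 20^16 ≡ 37² = 1369 ≡ 16. Since 26 = 16 + 8 + 2, 20^26 ≡ 16·37·31: 16·37 = 592 ≡ 18, then 18·31 = 558 ≡ 25. So 20^26 ≡ 25 (mod 41).
g(21): Repeated squaring mod 41: 21^1 ≡ 21, 21^2 ≡ 21² = 441 ≡ 31, 21^4 ≡ 31² = 961 ≡ 18, 21^8 ≡ 18² = 324 ≡ 37, 21^16 ≡ 37² = 1369 ≡ 16. Since 26 = 16 + 8 + 2, 21^26 ≡ 16·37·31: 16·37 = 592 ≡ 18, then 18·31 = 558 ≡ 25. So 21^26 ≡ 25 (mod 41).
So g(20) = g(21) = 25 while 20 ≠ 21, hence g is not injective, hence not bijective.
Since g is not bijective, we determine |image(g)|. Computing x^26 mod 41 for each x (by repeated squaring, reducing mod 41 at every step), the values g(0), g(1), …, g(40) are: 0, 1, 23, 9, 37, 4, 2, 21, 31, 40, 10, 8, 5, 39, 32, 36, 16, 33, 18, 20, 25, 25, 20, 18, 33, 16, 36, 32, 39, 5, 8, 10, 40, 31, 21, 2, 4, 37, 9, 23, 1.
The distinct values are {0, 1, 2, 4, 5, 8, 9, 10, 16, 18, 20, 21, 23, 25, 31, 32, 33, 36, 37, 39, 40}; there are 21 of them.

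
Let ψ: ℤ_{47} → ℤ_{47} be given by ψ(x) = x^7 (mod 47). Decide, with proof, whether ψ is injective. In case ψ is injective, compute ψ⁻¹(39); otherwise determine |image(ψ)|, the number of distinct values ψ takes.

Since 47 is prime, the nonzero elements of ℤ_{47} form a cyclic group of order 46.
As gcd(7, 46) = 1, raising to the 7th power is a bijection on this group: if x_1^7 ≡ x_2^7 then (x_1x_2^{−1})^7 = 1, and the only element of order dividing gcd(7, 46) = 1 is 1, so x_1 = x_2.
With ψ(0) = 0 this makes ψ injective on all of ℤ_{47}, hence bijective (finite equal-size domain and codomain). In particular ψ is injective.
Since ψ is injective, we find the preimage of 39. The inverse of x ↦ x^7 on (ℤ_{47})^× is x ↦ x^33, because 7·33 = 231 = 5·46 + 1 ≡ 1 (mod 46) and x^{46} = 1 for x ≠ 0 (Fermat). So ψ⁻¹(39) = 39^33 mod 47.
Repeated squaring mod 47: 39^1 ≡ 39, 39^2 ≡ 39² = 1521 ≡ 17, 39^4 ≡ 17² = 289 ≡ 7, 39^8 ≡ 7² = 49 ≡ 2, 39^16 ≡ 2² = 4, 39^32 ≡ 4² = 16. Since 33 = 32 + 1, 39^33 ≡ 16·39: 16·39 = 624 ≡ 13. So 39^33 ≡ 13 (mod 47).
Hence ψ⁻¹(39) = 13.

13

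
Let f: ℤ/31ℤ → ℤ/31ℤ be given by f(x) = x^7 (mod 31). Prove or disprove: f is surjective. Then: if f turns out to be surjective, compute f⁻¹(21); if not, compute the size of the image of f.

Since 31 is prime, the nonzero elements of ℤ/31ℤ form a cyclic group of order 30.
As gcd(7, 30) = 1, raising to the 7th power is a bijection on this group: if a^7 ≡ b^7 then (ab^{−1})^7 = 1, and the only element of order dividing gcd(7, 30) = 1 is 1, so a = b.
With f(0) = 0 this makes f injective on all of ℤ/31ℤ, hence bijective (finite equal-size domain and codomain). In particular f is surjective.
Since f is surjective, we find the preimage of 21. The inverse of x ↦ x^7 on (ℤ/31ℤ)^× is x ↦ x^13, because 7·13 = 91 = 3·30 + 1 ≡ 1 (mod 30) and x^{30} = 1 for x ≠ 0 (Fermat). So f⁻¹(21) = 21^13 mod 31.
Repeated squaring mod 31: 21^1 ≡ 21, 21^2 ≡ 21² = 441 ≡ 7, 21^4 ≡ 7² = 49 ≡ 18, 21^8 ≡ 18² = 324 ≡ 14. Since 13 = 8 + 4 + 1, 21^13 ≡ 14·18·21: 14·18 = 252 ≡ 4, then 4·21 = 84 ≡ 22. So 21^13 ≡ 22 (mod 31).
Hence f⁻¹(21) = 22.

22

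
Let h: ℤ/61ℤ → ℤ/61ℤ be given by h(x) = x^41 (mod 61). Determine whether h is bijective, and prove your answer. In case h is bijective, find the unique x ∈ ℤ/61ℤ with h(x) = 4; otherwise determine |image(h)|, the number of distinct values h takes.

5

Since 61 is prime, the nonzero elements of ℤ/61ℤ form a cyclic group of order 60.
As gcd(41, 60) = 1, raising to the 41st power is a bijection on this group: if u^41 ≡ v^41 then (uv^{−1})^41 = 1, and the only element of order dividing gcd(41, 60) = 1 is 1, so u = v.
With h(0) = 0 this makes h injective on all of ℤ/61ℤ, hence bijective (finite equal-size domain and codomain). In particular h is bijective.
Since h is bijective, we find the preimage of 4. The inverse of x ↦ x^41 on (ℤ/61ℤ)^× is x ↦ x^41, because 41·41 = 1681 = 28·60 + 1 ≡ 1 (mod 60) and x^{60} = 1 for x ≠ 0 (Fermat). So h⁻¹(4) = 4^41 mod 61.
Repeated squaring mod 61: 4^1 ≡ 4, 4^2 ≡ 4² = 16, 4^4 ≡ 16² = 256 ≡ 12, 4^8 ≡ 12² = 144 ≡ 22, 4^16 ≡ 22² = 484 ≡ 57, 4^32 ≡ 57² = 3249 ≡ 16. Since 41 = 32 + 8 + 1, 4^41 ≡ 16·22·4: 16·22 = 352 ≡ 47, then 47·4 = 188 ≡ 5. So 4^41 ≡ 5 (mod 61).
Hence h⁻¹(4) = 5.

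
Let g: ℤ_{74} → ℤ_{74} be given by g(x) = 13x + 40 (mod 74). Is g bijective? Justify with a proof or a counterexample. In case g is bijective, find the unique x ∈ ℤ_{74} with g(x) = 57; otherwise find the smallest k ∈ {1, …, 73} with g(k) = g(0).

7

Recall that g is injective if g(s) = g(t) implies s = t.
Suppose g(s) = g(t) in ℤ_{74}. Then 13s + 40 ≡ 13t + 40 (mod 74), so 13(s − t) ≡ 0 (mod 74).
Since gcd(13, 74) = 1, 13 is invertible modulo 74, so s − t ≡ 0 (mod 74), i.e. s = t.
We now compute 13⁻¹ mod 74 explicitly. Euclid's algorithm: 74 = 5·13 + 9, 13 = 1·9 + 4, 9 = 2·4 + 1; back-substituting gives 1 = 57·13 − 10·74, so 13⁻¹ ≡ 57 (mod 74).
Then y ↦ 57(y − 40) is a two-sided inverse to g, so every y ∈ ℤ_{74} has a preimage.
Hence g is bijective.
Since g is bijective, we compute g⁻¹(57): solve 13x + 40 ≡ 57 (mod 74), i.e. 13x ≡ 17 (mod 74).
Multiplying by 13⁻¹ = 57 gives x ≡ 57·17 = 969 = 13·74 + 7 ≡ 7 (mod 74).
Check: g(7) = 13·7 + 40 = 131 = 1·74 + 57 ≡ 57 (mod 74).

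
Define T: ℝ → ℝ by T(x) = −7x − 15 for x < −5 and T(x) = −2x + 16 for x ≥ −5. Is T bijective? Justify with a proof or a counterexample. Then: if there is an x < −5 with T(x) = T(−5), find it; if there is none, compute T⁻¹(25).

Both pieces are strictly decreasing (slopes −7 and −2), so each is injective on its own interval.
The left piece maps (−∞, −5) onto (20, ∞); the right piece maps [−5, ∞) onto (−∞, 26].
These images overlap. In particular T(−5) = 26 (right piece), and solving −7x − 15 = 26 on the left piece gives x = −41/7 < −5.
So T(−41/7) = T(−5) with −41/7 ≠ −5, and T is not injective, hence not bijective. This x = −41/7 is the requested value below −5.

-41/7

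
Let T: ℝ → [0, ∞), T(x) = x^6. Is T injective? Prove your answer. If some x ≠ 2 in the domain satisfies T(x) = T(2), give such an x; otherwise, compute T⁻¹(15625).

-2

T(2) = 64 = (−2)^6 = T(−2) (since 6 is even), with 2 ≠ −2. So T is not injective.
For the follow-up, such an x exists: taking x = −2 ∈ ℝ gives T(−2) = 64 = T(2) with −2 ≠ 2.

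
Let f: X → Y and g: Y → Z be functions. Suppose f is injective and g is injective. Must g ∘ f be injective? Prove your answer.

injective

Suppose (g ∘ f)(a) = (g ∘ f)(b), i.e. g(f(a)) = g(f(b)).
Since g is injective, f(a) = f(b). Since f is injective, a = b. Therefore g ∘ f is injective.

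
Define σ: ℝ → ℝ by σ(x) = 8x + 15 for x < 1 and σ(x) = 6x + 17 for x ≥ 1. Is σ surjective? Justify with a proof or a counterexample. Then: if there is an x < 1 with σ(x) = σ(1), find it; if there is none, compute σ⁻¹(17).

Both pieces are strictly increasing (slopes 8 and 6), so each is injective on its own interval.
The left piece maps (−∞, 1) onto (−∞, 23); the right piece maps [1, ∞) onto [23, ∞).
These images together cover ℝ, so σ is surjective.
Because the two images are disjoint, no x < 1 has σ(x) = σ(1), so we compute σ⁻¹(17): 17 lies in (−∞, 23), so solve 8x + 15 = 17: x = (17 − 15)/8 = 1/4.

1/4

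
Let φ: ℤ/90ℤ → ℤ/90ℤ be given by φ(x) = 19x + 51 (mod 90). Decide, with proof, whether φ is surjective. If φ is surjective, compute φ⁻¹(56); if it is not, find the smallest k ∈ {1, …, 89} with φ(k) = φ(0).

Since gcd(19, 90) = 1, 19 is invertible modulo 90. Euclid's algorithm: 90 = 4·19 + 14, 19 = 1·14 + 5, 14 = 2·5 + 4, 5 = 1·4 + 1; back-substituting gives 1 = 19·19 − 4·90, so 19⁻¹ ≡ 19 (mod 90).
For any y ∈ ℤ/90ℤ, x = 19(y − 51) mod 90 satisfies φ(x) = 19·19(y − 51) + 51 ≡ y (since 19·19 ≡ 1 mod 90). So every y has a preimage.
So φ is surjective.
Since φ is surjective, we find φ⁻¹(56): we need 19x ≡ 56 − 51 ≡ 5 (mod 90). Using 19⁻¹ = 19: x ≡ 19·5 = 95 = 1·90 + 5, so x = 5.
Check: φ(5) = 19·5 + 51 = 146 = 1·90 + 56 ≡ 56 (mod 90).

5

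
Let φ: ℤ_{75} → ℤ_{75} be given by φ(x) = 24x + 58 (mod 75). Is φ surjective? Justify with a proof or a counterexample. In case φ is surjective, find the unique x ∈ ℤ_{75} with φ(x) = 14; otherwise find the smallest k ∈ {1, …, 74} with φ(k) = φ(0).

25

Since gcd(24, 75) = 3, we have 24x ≡ 0 (mod 3) for all x, so φ(x) ≡ 1 (mod 3).
But 0 ≢ 1 (mod 3), so 0 ∈ ℤ_{75} has no preimage. So φ is not surjective.
Since φ is not surjective, we find the least positive k with φ(k) = φ(0): this means 24k ≡ 0 (mod 75), i.e. 75 ∣ 24k. Since gcd(24, 75) = 3, dividing through by 3 this holds exactly when 25 ∣ 8k, and as gcd(8, 25) = 1, exactly when 25 ∣ k.
The smallest positive such k is 25.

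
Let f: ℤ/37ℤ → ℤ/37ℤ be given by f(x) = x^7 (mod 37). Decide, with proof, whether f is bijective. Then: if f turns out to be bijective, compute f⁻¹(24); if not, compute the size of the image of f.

19

Since 37 is prime, the nonzero elements of ℤ/37ℤ form a cyclic group of order 36.
As gcd(7, 36) = 1, raising to the 7th power is a bijection on this group: if a^7 ≡ b^7 then (ab^{−1})^7 = 1, and the only element of order dividing gcd(7, 36) = 1 is 1, so a = b.
With f(0) = 0 this makes f injective on all of ℤ/37ℤ, hence bijective (finite equal-size domain and codomain). In particular f is bijective.
Since f is bijective, we find the preimage of 24. The inverse of x ↦ x^7 on (ℤ/37ℤ)^× is x ↦ x^31, because 7·31 = 217 = 6·36 + 1 ≡ 1 (mod 36) and x^{36} = 1 for x ≠ 0 (Fermat). So f⁻¹(24) = 24^31 mod 37.
Repeated squaring mod 37: 24^1 ≡ 24, 24^2 ≡ 24² = 576 ≡ 21, 24^4 ≡ 21² = 441 ≡ 34, 24^8 ≡ 34² = 1156 ≡ 9, 24^16 ≡ 9² = 81 ≡ 7. Since 31 = 16 + 8 + 4 + 2 + 1, 24^31 ≡ 7·9·34·21·24: 7·9 = 63 ≡ 26, then 26·34 = 884 ≡ 33, then 33·21 = 693 ≡ 27, then 27·24 = 648 ≡ 19. So 24^31 ≡ 19 (mod 37).
Hence f⁻¹(24) = 19.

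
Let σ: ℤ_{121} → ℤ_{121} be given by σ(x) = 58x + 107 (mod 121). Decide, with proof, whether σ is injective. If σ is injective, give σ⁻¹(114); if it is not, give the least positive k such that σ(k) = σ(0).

94

Suppose σ(x_1) = σ(x_2) in ℤ_{121}. Then 58x_1 + 107 ≡ 58x_2 + 107 (mod 121), thus 58(x_1 − x_2) ≡ 0 (mod 121).
Since gcd(58, 121) = 1, 58 is invertible modulo 121, hence x_1 − x_2 ≡ 0 (mod 121), i.e. x_1 = x_2.
Hence σ is injective.
We now compute 58⁻¹ mod 121 explicitly. Euclid's algorithm: 121 = 2·58 + 5, 58 = 11·5 + 3, 5 = 1·3 + 2, 3 = 1·2 + 1; back-substituting gives 1 = 48·58 − 23·121, so 58⁻¹ ≡ 48 (mod 121).
Since σ is injective, we find σ⁻¹(114): we need 58x ≡ 114 − 107 ≡ 7 (mod 121). Using 58⁻¹ = 48: x ≡ 48·7 = 336 = 2·121 + 94, so x = 94.
Check: σ(94) = 58·94 + 107 = 5559 = 45·121 + 114 ≡ 114 (mod 121).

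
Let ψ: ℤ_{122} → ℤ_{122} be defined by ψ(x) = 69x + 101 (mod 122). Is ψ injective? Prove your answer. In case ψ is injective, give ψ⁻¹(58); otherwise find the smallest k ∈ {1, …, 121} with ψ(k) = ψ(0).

109

If ψ(a) = ψ(b), then 69a ≡ 69b (mod 122). Because gcd(69, 122) = 1, we may cancel 69 to get a ≡ b (mod 122).
So ψ is injective.
We now compute 69⁻¹ mod 122 explicitly. Euclid's algorithm: 122 = 1·69 + 53, 69 = 1·53 + 16, 53 = 3·16 + 5, 16 = 3·5 + 1; back-substituting gives 1 = 23·69 − 13·122, so 69⁻¹ ≡ 23 (mod 122).
Since ψ is injective, we find ψ⁻¹(58): we need 69x ≡ 58 − 101 ≡ 79 (mod 122). Using 69⁻¹ = 23: x ≡ 23·79 = 1817 = 14·122 + 109, so x = 109.
Check: ψ(109) = 69·109 + 101 = 7622 = 62·122 + 58 ≡ 58 (mod 122).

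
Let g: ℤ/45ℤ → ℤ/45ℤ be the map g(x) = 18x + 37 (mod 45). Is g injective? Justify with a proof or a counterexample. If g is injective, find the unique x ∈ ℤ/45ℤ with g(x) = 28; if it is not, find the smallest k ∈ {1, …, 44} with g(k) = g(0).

Recall that g is injective if g(u) = g(v) implies u = v.
We have gcd(18, 45) = 9 > 1. Taking u = 0 and v = 5: g(0) = 37 and g(5) = 18·5 + 37 = 127 ≡ 37 (mod 45).
So g(0) = g(5) while 0 ≠ 5, hence g is not injective.
Since g is not injective, we find the least positive k with g(k) = g(0): this means 18k ≡ 0 (mod 45), i.e. 45 ∣ 18k. Since gcd(18, 45) = 9, dividing through by 9 this holds exactly when 5 ∣ 2k, and as gcd(2, 5) = 1, exactly when 5 ∣ k.
The smallest positive such k is 5.

5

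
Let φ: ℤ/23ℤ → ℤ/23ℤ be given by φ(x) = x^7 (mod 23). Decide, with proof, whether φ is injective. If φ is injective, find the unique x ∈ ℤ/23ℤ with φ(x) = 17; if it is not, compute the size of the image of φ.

Since 23 is prime, the nonzero elements of ℤ/23ℤ form a cyclic group of order 22.
As gcd(7, 22) = 1, raising to the 7th power is a bijection on this group: if s^7 ≡ t^7 then (st^{−1})^7 = 1, and the only element of order dividing gcd(7, 22) = 1 is 1, so s = t.
With φ(0) = 0 this makes φ injective on all of ℤ/23ℤ, hence bijective (finite equal-size domain and codomain). In particular φ is injective.
Since φ is injective, we find the preimage of 17. The inverse of x ↦ x^7 on (ℤ/23ℤ)^× is x ↦ x^19, because 7·19 = 133 = 6·22 + 1 ≡ 1 (mod 22) and x^{22} = 1 for x ≠ 0 (Fermat). So φ⁻¹(17) = 17^19 mod 23.
Repeated squaring mod 23: 17^1 ≡ 17, 17^2 ≡ 17² = 289 ≡ 13, 17^4 ≡ 13² = 169 ≡ 8, 17^8 ≡ 8² = 64 ≡ 18, 17^16 ≡ 18² = 324 ≡ 2. Since 19 = 16 + 2 + 1, 17^19 ≡ 2·13·17: 2·13 = 26 ≡ 3, then 3·17 = 51 ≡ 5. So 17^19 ≡ 5 (mod 23).
Hence φ⁻¹(17) = 5.

5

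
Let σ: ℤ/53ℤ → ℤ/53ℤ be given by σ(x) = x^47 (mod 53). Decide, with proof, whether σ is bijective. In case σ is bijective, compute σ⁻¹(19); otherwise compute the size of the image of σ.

Since 53 is prime, the nonzero elements of ℤ/53ℤ form a cyclic group of order 52.
As gcd(47, 52) = 1, raising to the 47th power is a bijection on this group: if s^47 ≡ t^47 then (st^{−1})^47 = 1, and the only element of order dividing gcd(47, 52) = 1 is 1, so s = t.
With σ(0) = 0 this makes σ injective on all of ℤ/53ℤ, hence bijective (finite equal-size domain and codomain). In particular σ is bijective.
Since σ is bijective, we find the preimage of 19. The inverse of x ↦ x^47 on (ℤ/53ℤ)^× is x ↦ x^31, because 47·31 = 1457 = 28·52 + 1 ≡ 1 (mod 52) and x^{52} = 1 for x ≠ 0 (Fermat). So σ⁻¹(19) = 19^31 mod 53.
Repeated squaring mod 53: 19^1 ≡ 19, 19^2 ≡ 19² = 361 ≡ 43, 19^4 ≡ 43² = 1849 ≡ 47, 19^8 ≡ 47² = 2209 ≡ 36, 19^16 ≡ 36² = 1296 ≡ 24. Since 31 = 16 + 8 + 4 + 2 + 1, 19^31 ≡ 24·36·47·43·19: 24·36 = 864 ≡ 16, then 16·47 = 752 ≡ 10, then 10·43 = 430 ≡ 6, then 6·19 = 114 ≡ 8. So 19^31 ≡ 8 (mod 53).
Hence σ⁻¹(19) = 8.

8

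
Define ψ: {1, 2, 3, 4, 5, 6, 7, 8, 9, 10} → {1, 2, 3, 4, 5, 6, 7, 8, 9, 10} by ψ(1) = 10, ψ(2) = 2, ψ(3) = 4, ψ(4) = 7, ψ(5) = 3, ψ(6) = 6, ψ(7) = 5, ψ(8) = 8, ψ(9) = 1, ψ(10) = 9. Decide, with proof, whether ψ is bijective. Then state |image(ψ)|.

10

The values 10, 2, 4, 7, 3, 6, 5, 8, 1, 9 are a permutation of {1, 2, 3, 4, 5, 6, 7, 8, 9, 10}: each element appears exactly once.
So ψ is injective and surjective, hence bijective.
The image of ψ is {1, 2, 3, 4, 5, 6, 7, 8, 9, 10}, which has 10 elements.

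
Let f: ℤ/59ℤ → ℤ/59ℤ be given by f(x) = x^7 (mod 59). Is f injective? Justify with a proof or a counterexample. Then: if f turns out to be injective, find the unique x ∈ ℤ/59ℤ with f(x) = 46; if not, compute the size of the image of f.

12

Since 59 is prime, the nonzero elements of ℤ/59ℤ form a cyclic group of order 58.
As gcd(7, 58) = 1, raising to the 7th power is a bijection on this group: if a^7 ≡ b^7 then (ab^{−1})^7 = 1, and the only element of order dividing gcd(7, 58) = 1 is 1, so a = b.
With f(0) = 0 this makes f injective on all of ℤ/59ℤ, hence bijective (finite equal-size domain and codomain). In particular f is injective.
Since f is injective, we find the preimage of 46. The inverse of x ↦ x^7 on (ℤ/59ℤ)^× is x ↦ x^25, because 7·25 = 175 = 3·58 + 1 ≡ 1 (mod 58) and x^{58} = 1 for x ≠ 0 (Fermat). So f⁻¹(46) = 46^25 mod 59.
Repeated squaring mod 59: 46^1 ≡ 46, 46^2 ≡ 46² = 2116 ≡ 51, 46^4 ≡ 51² = 2601 ≡ 5, 46^8 ≡ 5² = 25, 46^16 ≡ 25² = 625 ≡ 35. Since 25 = 16 + 8 + 1, 46^25 ≡ 35·25·46: 35·25 = 875 ≡ 49, then 49·46 = 2254 ≡ 12. So 46^25 ≡ 12 (mod 59).
Hence f⁻¹(46) = 12.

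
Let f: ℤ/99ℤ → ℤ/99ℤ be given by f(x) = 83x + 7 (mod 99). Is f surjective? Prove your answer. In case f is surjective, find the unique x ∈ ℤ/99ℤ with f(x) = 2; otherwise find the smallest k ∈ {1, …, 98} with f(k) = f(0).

56

Since gcd(83, 99) = 1, 83 is invertible modulo 99. Euclid's algorithm: 99 = 1·83 + 16, 83 = 5·16 + 3, 16 = 5·3 + 1; back-substituting gives 1 = 68·83 − 57·99, so 83⁻¹ ≡ 68 (mod 99).
Then y ↦ 68(y − 7) is a two-sided inverse to f, so every y ∈ ℤ/99ℤ has a preimage.
Thus f is surjective.
Since f is surjective, we find f⁻¹(2): we need 83x ≡ 2 − 7 ≡ 94 (mod 99). Using 83⁻¹ = 68: x ≡ 68·94 = 6392 = 64·99 + 56, so x = 56.
Check: f(56) = 83·56 + 7 = 4655 = 47·99 + 2 ≡ 2 (mod 99).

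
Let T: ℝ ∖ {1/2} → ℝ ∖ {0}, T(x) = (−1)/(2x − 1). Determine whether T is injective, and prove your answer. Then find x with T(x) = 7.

Suppose T(a) = T(b). Cross-multiplying: (−1)(2b − 1) = (−1)(2a − 1).
Expanding both sides and cancelling the symmetric terms leaves 2·(a − b) = 0. Since 2 ≠ 0, a = b. Hence T is injective.
Solving T(x) = 7: cross-multiplying gives −1 = 7(2x − 1), which rearranges to −14x = −6, so x = 3/7.

3/7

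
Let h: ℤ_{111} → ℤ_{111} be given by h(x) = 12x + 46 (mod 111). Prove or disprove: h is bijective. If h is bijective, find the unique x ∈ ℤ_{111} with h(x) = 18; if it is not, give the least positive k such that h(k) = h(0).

Recall that h is injective if h(x_1) = h(x_2) implies x_1 = x_2.
We have gcd(12, 111) = 3 > 1. Taking x_1 = 0 and x_2 = 37: h(0) = 46 and h(37) = 12·37 + 46 = 490 ≡ 46 (mod 111).
So h(0) = h(37) while 0 ≠ 37, hence h is not injective, hence not bijective.
Since h is not bijective, we find the least positive k with h(k) = h(0): this means 12k ≡ 0 (mod 111), i.e. 111 ∣ 12k. Since gcd(12, 111) = 3, dividing through by 3 this holds exactly when 37 ∣ 4k, and as gcd(4, 37) = 1, exactly when 37 ∣ k.
The smallest positive such k is 37.

37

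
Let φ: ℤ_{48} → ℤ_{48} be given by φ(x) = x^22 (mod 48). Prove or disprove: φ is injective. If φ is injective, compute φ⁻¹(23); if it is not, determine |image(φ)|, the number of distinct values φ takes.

6

φ(2): Repeated squaring mod 48: 2^1 ≡ 2, 2^2 ≡ 2² = 4, 2^4 ≡ 4² = 16, 2^8 ≡ 16² = 256 ≡ 16, 2^16 ≡ 16² = 256 ≡ 16. Since 22 = 16 + 4 + 2, 2^22 ≡ 16·16·4: 16·16 = 256 ≡ 16, then 16·4 = 64 ≡ 16. So 2^22 ≡ 16 (mod 48).
φ(4): Repeated squaring mod 48: 4^1 ≡ 4, 4^2 ≡ 4² = 16, 4^4 ≡ 16² = 256 ≡ 16, 4^8 ≡ 16² = 256 ≡ 16, 4^16 ≡ 16² = 256 ≡ 16. Since 22 = 16 + 4 + 2, 4^22 ≡ 16·16·16: 16·16 = 256 ≡ 16, then 16·16 = 256 ≡ 16. So 4^22 ≡ 16 (mod 48).
So φ(2) = φ(4) = 16 while 2 ≠ 4, therefore φ is not injective.
Since φ is not injective, we determine |image(φ)|. Computing x^22 mod 48 for each x (by repeated squaring, reducing mod 48 at every step), the values φ(0), φ(1), …, φ(47) are: 0, 1, 16, 9, 16, 25, 0, 1, 16, 33, 16, 25, 0, 25, 16, 33, 16, 1, 0, 25, 16, 9, 16, 1, 0, 1, 16, 9, 16, 25, 0, 1, 16, 33, 16, 25, 0, 25, 16, 33, 16, 1, 0, 25, 16, 9, 16, 1.
The distinct values are {0, 1, 9, 16, 25, 33}; there are 6 of them.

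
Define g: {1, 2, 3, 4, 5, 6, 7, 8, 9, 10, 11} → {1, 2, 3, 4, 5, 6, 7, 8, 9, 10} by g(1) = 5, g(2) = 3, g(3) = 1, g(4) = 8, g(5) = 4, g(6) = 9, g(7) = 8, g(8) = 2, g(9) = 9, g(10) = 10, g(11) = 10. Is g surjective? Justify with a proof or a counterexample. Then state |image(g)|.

No element maps to 6, so g is not surjective.
The image of g is {1, 2, 3, 4, 5, 8, 9, 10}, which has 8 elements.

8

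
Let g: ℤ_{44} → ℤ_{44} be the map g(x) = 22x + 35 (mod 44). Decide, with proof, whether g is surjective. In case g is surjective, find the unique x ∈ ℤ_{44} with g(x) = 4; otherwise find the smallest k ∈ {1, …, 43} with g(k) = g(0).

Since gcd(22, 44) = 22, we have 22x ≡ 0 (mod 22) for all x, so g(x) ≡ 13 (mod 22).
But 0 ≢ 13 (mod 22), so 0 ∈ ℤ_{44} has no preimage. Therefore g is not surjective.
Since g is not surjective, we find the least positive k with g(k) = g(0): this means 22k ≡ 0 (mod 44), i.e. 44 ∣ 22k. Since gcd(22, 44) = 22, dividing through by 22 this holds exactly when 2 ∣ k.
The smallest positive such k is 2.

2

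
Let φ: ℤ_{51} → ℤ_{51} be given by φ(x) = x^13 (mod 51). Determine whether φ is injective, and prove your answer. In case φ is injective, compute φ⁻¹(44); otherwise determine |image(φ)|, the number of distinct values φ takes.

Computing x^13 mod 51 for each x (by repeated squaring, reducing mod 51 at every step), the values φ(0), φ(1), …, φ(50) are: 0, 1, 32, 12, 4, 20, 27, 40, 26, 42, 28, 41, 48, 13, 5, 36, 16, 17, 18, 49, 29, 21, 37, 44, 6, 43, 8, 45, 7, 14, 30, 22, 2, 33, 34, 35, 15, 46, 38, 3, 10, 23, 9, 25, 11, 24, 31, 47, 39, 19, 50.
Every element of ℤ_{51} appears exactly once in this list, so φ is a bijection, and in particular injective.
Since φ is injective, we read off the preimage of 44 from the same table: φ(23) = 44, so φ⁻¹(44) = 23.

23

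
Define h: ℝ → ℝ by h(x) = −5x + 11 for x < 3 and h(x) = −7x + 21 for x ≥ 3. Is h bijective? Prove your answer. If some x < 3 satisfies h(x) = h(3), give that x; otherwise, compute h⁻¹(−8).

Both pieces are strictly decreasing (slopes −5 and −7), so each is injective on its own interval.
The left piece maps (−∞, 3) onto (−4, ∞); the right piece maps [3, ∞) onto (−∞, 0].
These images overlap. In particular h(3) = 0 (right piece), and solving −5x + 11 = 0 on the left piece gives x = 11/5 < 3.
So h(11/5) = h(3) with 11/5 ≠ 3, and h is not injective, hence not bijective. This x = 11/5 is the requested value below 3.

11/5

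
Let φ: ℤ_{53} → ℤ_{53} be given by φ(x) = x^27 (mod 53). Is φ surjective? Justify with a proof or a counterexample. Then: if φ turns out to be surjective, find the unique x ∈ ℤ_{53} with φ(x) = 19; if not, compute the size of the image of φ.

34

Since 53 is prime, the nonzero elements of ℤ_{53} form a cyclic group of order 52.
As gcd(27, 52) = 1, raising to the 27th power is a bijection on this group: if u^27 ≡ v^27 then (uv^{−1})^27 = 1, and the only element of order dividing gcd(27, 52) = 1 is 1, so u = v.
With φ(0) = 0 this makes φ injective on all of ℤ_{53}, hence bijective (finite equal-size domain and codomain). In particular φ is surjective.
Since φ is surjective, we find the preimage of 19. The inverse of x ↦ x^27 on (ℤ_{53})^× is x ↦ x^27, because 27·27 = 729 = 14·52 + 1 ≡ 1 (mod 52) and x^{52} = 1 for x ≠ 0 (Fermat). So φ⁻¹(19) = 19^27 mod 53.
Repeated squaring mod 53: 19^1 ≡ 19, 19^2 ≡ 19² = 361 ≡ 43, 19^4 ≡ 43² = 1849 ≡ 47, 19^8 ≡ 47² = 2209 ≡ 36, 19^16 ≡ 36² = 1296 ≡ 24. Since 27 = 16 + 8 + 2 + 1, 19^27 ≡ 24·36·43·19: 24·36 = 864 ≡ 16, then 16·43 = 688 ≡ 52, then 52·19 = 988 ≡ 34. So 19^27 ≡ 34 (mod 53).
Hence φ⁻¹(19) = 34.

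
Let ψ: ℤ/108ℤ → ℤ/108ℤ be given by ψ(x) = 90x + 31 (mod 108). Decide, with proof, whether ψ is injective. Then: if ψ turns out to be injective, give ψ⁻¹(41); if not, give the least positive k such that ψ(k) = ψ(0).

Recall that ψ is injective if ψ(a) = ψ(b) implies a = b.
We have gcd(90, 108) = 18 > 1. Taking a = 0 and b = 6: ψ(0) = 31 and ψ(6) = 90·6 + 31 = 571 ≡ 31 (mod 108).
So ψ(0) = ψ(6) while 0 ≠ 6, so ψ is not injective.
Since ψ is not injective, we find the least positive k with ψ(k) = ψ(0): this means 90k ≡ 0 (mod 108), i.e. 108 ∣ 90k. Since gcd(90, 108) = 18, dividing through by 18 this holds exactly when 6 ∣ 5k, and as gcd(5, 6) = 1, exactly when 6 ∣ k.
The smallest positive such k is 6.

6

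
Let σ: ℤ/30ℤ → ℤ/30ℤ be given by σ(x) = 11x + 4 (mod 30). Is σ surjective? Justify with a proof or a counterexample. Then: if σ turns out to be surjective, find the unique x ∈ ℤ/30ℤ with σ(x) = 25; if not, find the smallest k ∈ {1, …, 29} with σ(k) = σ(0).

By definition, σ is surjective if every y in the codomain equals σ(x) for some x in the domain.
Since gcd(11, 30) = 1, 11 is invertible modulo 30. Euclid's algorithm: 30 = 2·11 + 8, 11 = 1·8 + 3, 8 = 2·3 + 2, 3 = 1·2 + 1; back-substituting gives 1 = 11·11 − 4·30, so 11⁻¹ ≡ 11 (mod 30).
For any y ∈ ℤ/30ℤ, x = 11(y − 4) mod 30 satisfies σ(x) = 11·11(y − 4) + 4 ≡ y (since 11·11 ≡ 1 mod 30). So every y has a preimage.
Thus σ is surjective.
Since σ is surjective, we find σ⁻¹(25): we need 11x ≡ 25 − 4 ≡ 21 (mod 30). Using 11⁻¹ = 11: x ≡ 11·21 = 231 = 7·30 + 21, so x = 21.
Check: σ(21) = 11·21 + 4 = 235 = 7·30 + 25 ≡ 25 (mod 30).

21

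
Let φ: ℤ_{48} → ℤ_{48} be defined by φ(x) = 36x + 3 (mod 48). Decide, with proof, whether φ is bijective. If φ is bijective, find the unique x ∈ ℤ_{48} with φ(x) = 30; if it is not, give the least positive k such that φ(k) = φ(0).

We have gcd(36, 48) = 12 > 1. Taking a = 0 and b = 4: φ(0) = 3 and φ(4) = 36·4 + 3 = 147 ≡ 3 (mod 48).
So φ(0) = φ(4) while 0 ≠ 4, so φ is not injective, hence not bijective.
Since φ is not bijective, we find the least positive k with φ(k) = φ(0): this means 36k ≡ 0 (mod 48), i.e. 48 ∣ 36k. Since gcd(36, 48) = 12, dividing through by 12 this holds exactly when 4 ∣ 3k, and as gcd(3, 4) = 1, exactly when 4 ∣ k.
The smallest positive such k is 4.

4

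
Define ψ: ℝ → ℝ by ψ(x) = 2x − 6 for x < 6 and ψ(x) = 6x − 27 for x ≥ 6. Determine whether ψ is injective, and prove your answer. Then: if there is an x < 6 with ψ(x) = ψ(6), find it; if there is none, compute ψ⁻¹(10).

37/6

Both pieces are strictly increasing (slopes 2 and 6), so each is injective on its own interval.
The left piece maps (−∞, 6) onto (−∞, 6); the right piece maps [6, ∞) onto [9, ∞).
These images are disjoint, so no value is attained by both pieces. So ψ is injective.
Because the two images are disjoint, no x < 6 has ψ(x) = ψ(6), so we compute ψ⁻¹(10): 10 lies in [9, ∞), so solve 6x − 27 = 10: x = (10 + 27)/6 = 37/6.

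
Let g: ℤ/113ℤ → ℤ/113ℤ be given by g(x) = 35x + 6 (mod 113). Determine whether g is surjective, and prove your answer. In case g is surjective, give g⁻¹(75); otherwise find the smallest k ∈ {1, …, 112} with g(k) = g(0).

73

Since gcd(35, 113) = 1, 35 is invertible modulo 113. Euclid's algorithm: 113 = 3·35 + 8, 35 = 4·8 + 3, 8 = 2·3 + 2, 3 = 1·2 + 1; back-substituting gives 1 = 42·35 − 13·113, so 35⁻¹ ≡ 42 (mod 113).
For any y ∈ ℤ/113ℤ, x = 42(y − 6) mod 113 satisfies g(x) = 35·42(y − 6) + 6 ≡ y (since 35·42 ≡ 1 mod 113). So every y has a preimage.
Therefore g is surjective.
Since g is surjective, we find g⁻¹(75): we need 35x ≡ 75 − 6 ≡ 69 (mod 113). Using 35⁻¹ = 42: x ≡ 42·69 = 2898 = 25·113 + 73, so x = 73.
Check: g(73) = 35·73 + 6 = 2561 = 22·113 + 75 ≡ 75 (mod 113).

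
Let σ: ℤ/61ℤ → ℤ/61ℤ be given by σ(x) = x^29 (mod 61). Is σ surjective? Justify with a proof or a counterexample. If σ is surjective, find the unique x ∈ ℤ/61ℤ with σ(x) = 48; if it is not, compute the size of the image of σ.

14

Since 61 is prime, the nonzero elements of ℤ/61ℤ form a cyclic group of order 60.
As gcd(29, 60) = 1, raising to the 29th power is a bijection on this group: if u^29 ≡ v^29 then (uv^{−1})^29 = 1, and the only element of order dividing gcd(29, 60) = 1 is 1, so u = v.
With σ(0) = 0 this makes σ injective on all of ℤ/61ℤ, hence bijective (finite equal-size domain and codomain). In particular σ is surjective.
Since σ is surjective, we find the preimage of 48. The inverse of x ↦ x^29 on (ℤ/61ℤ)^× is x ↦ x^29, because 29·29 = 841 = 14·60 + 1 ≡ 1 (mod 60) and x^{60} = 1 for x ≠ 0 (Fermat). So σ⁻¹(48) = 48^29 mod 61.
Repeated squaring mod 61: 48^1 ≡ 48, 48^2 ≡ 48² = 2304 ≡ 47, 48^4 ≡ 47² = 2209 ≡ 13, 48^8 ≡ 13² = 169 ≡ 47, 48^16 ≡ 47² = 2209 ≡ 13. Since 29 = 16 + 8 + 4 + 1, 48^29 ≡ 13·47·13·48: 13·47 = 611 ≡ 1, then 1·13 = 13, then 13·48 = 624 ≡ 14. So 48^29 ≡ 14 (mod 61).
Hence σ⁻¹(48) = 14.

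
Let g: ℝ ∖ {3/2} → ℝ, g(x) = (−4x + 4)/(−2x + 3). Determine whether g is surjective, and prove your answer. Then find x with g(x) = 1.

If g(x) = 2, cross-multiplying gives −2(−4x + 4) = −4(−2x + 3), which simplifies to −8 = −12 — false.  So 2 has no preimage and g is not surjective.
Solving g(x) = 1: cross-multiplying gives −4x + 4 = 1(−2x + 3), which rearranges to −2x = −1, so x = 1/2.

1/2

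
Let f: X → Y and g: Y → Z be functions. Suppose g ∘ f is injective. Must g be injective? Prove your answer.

No. Take X = {0, 1}, Y = {0, 1, 2}, Z = {0, 1, 2}, f(a) = a for each a ∈ X, and g(b) = 1 if b ∈ {1, 2} else g(b) = b.
Then g ∘ f = f is injective (X ⊂ Y and f is the inclusion), but g(1) = g(2) = 1 with 1 ≠ 2, so g is not injective.

not injective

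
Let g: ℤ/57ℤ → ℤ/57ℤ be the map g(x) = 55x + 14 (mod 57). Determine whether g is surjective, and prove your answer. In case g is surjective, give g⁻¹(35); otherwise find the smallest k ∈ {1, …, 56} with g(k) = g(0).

Recall: surjectivity means every element of the codomain has a preimage under g.
Since gcd(55, 57) = 1, 55 is invertible modulo 57. Euclid's algorithm: 57 = 1·55 + 2, 55 = 27·2 + 1; back-substituting gives 1 = 28·55 − 27·57, so 55⁻¹ ≡ 28 (mod 57).
Then y ↦ 28(y − 14) is a two-sided inverse to g, so every y ∈ ℤ/57ℤ has a preimage.
Thus g is surjective.
Since g is surjective, we find g⁻¹(35): we need 55x ≡ 35 − 14 ≡ 21 (mod 57). Using 55⁻¹ = 28: x ≡ 28·21 = 588 = 10·57 + 18, so x = 18.
Check: g(18) = 55·18 + 14 = 1004 = 17·57 + 35 ≡ 35 (mod 57).

18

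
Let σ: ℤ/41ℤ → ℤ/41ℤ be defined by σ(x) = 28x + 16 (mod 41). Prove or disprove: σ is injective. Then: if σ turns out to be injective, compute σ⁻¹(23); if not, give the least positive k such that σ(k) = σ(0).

31

Recall: σ is injective when σ(a) = σ(b) forces a = b.
If σ(a) = σ(b), then 28a ≡ 28b (mod 41). Because gcd(28, 41) = 1, we may cancel 28 to get a ≡ b (mod 41).
So σ is injective.
We now compute 28⁻¹ mod 41 explicitly. Euclid's algorithm: 41 = 1·28 + 13, 28 = 2·13 + 2, 13 = 6·2 + 1; back-substituting gives 1 = 22·28 − 15·41, so 28⁻¹ ≡ 22 (mod 41).
Since σ is injective, we compute σ⁻¹(23): solve 28x + 16 ≡ 23 (mod 41), i.e. 28x ≡ 7 (mod 41).
Multiplying by 28⁻¹ = 22 gives x ≡ 22·7 = 154 = 3·41 + 31 ≡ 31 (mod 41).
Check: σ(31) = 28·31 + 16 = 884 = 21·41 + 23 ≡ 23 (mod 41).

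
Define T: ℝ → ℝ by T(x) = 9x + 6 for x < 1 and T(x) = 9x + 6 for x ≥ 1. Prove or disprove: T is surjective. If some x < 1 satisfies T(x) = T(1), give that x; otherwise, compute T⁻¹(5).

Both pieces are strictly increasing (slopes 9 and 9), so each is injective on its own interval.
The left piece maps (−∞, 1) onto (−∞, 15); the right piece maps [1, ∞) onto [15, ∞).
These images together cover ℝ, so T is surjective.
Because the two images are disjoint, no x < 1 has T(x) = T(1), so we compute T⁻¹(5): 5 lies in (−∞, 15), so solve 9x + 6 = 5: x = (5 − 6)/9 = −1/9.

-1/9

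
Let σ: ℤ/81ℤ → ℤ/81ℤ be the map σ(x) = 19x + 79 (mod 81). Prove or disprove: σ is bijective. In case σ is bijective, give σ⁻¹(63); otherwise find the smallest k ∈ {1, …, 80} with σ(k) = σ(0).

Suppose σ(x_1) = σ(x_2) in ℤ/81ℤ. Then 19x_1 + 79 ≡ 19x_2 + 79 (mod 81), so 19(x_1 − x_2) ≡ 0 (mod 81).
Since gcd(19, 81) = 1, 19 is invertible modulo 81, hence x_1 − x_2 ≡ 0 (mod 81), i.e. x_1 = x_2.
We now compute 19⁻¹ mod 81 explicitly. Euclid's algorithm: 81 = 4·19 + 5, 19 = 3·5 + 4, 5 = 1·4 + 1; back-substituting gives 1 = 64·19 − 15·81, so 19⁻¹ ≡ 64 (mod 81).
For any y ∈ ℤ/81ℤ, x = 64(y − 79) mod 81 satisfies σ(x) = 19·64(y − 79) + 79 ≡ y (since 19·64 ≡ 1 mod 81). So every y has a preimage.
Thus σ is bijective.
Since σ is bijective, we compute σ⁻¹(63): solve 19x + 79 ≡ 63 (mod 81), i.e. 19x ≡ 65 (mod 81).
Multiplying by 19⁻¹ = 64 gives x ≡ 64·65 = 4160 = 51·81 + 29 ≡ 29 (mod 81).
Check: σ(29) = 19·29 + 79 = 630 = 7·81 + 63 ≡ 63 (mod 81).

29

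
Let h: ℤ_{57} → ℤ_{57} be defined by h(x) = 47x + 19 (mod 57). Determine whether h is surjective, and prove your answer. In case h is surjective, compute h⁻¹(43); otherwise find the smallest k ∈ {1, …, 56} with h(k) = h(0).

Since gcd(47, 57) = 1, 47 is invertible modulo 57. Euclid's algorithm: 57 = 1·47 + 10, 47 = 4·10 + 7, 10 = 1·7 + 3, 7 = 2·3 + 1; back-substituting gives 1 = 17·47 − 14·57, so 47⁻¹ ≡ 17 (mod 57).
Then y ↦ 17(y − 19) is a two-sided inverse to h, so every y ∈ ℤ_{57} has a preimage.
Therefore h is surjective.
Since h is surjective, we find h⁻¹(43): we need 47x ≡ 43 − 19 ≡ 24 (mod 57). Using 47⁻¹ = 17: x ≡ 17·24 = 408 = 7·57 + 9, so x = 9.
Check: h(9) = 47·9 + 19 = 442 = 7·57 + 43 ≡ 43 (mod 57).

9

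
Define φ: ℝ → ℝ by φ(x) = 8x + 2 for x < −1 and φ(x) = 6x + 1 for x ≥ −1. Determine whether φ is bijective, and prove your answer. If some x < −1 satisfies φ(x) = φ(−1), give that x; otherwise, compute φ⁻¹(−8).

-5/4

Both pieces are strictly increasing (slopes 8 and 6), so each is injective on its own interval.
The left piece maps (−∞, −1) onto (−∞, −6); the right piece maps [−1, ∞) onto [−5, ∞).
The images leave a gap (−6 has no preimage), so φ is not surjective, hence not bijective.
Because the two images are disjoint, no x < −1 has φ(x) = φ(−1), so we compute φ⁻¹(−8): −8 lies in (−∞, −6), so solve 8x + 2 = −8: x = (−8 − 2)/8 = −5/4.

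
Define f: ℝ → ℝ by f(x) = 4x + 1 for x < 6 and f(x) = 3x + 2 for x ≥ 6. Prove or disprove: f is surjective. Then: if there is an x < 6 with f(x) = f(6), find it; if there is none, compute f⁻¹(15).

Both pieces are strictly increasing (slopes 4 and 3), so each is injective on its own interval.
The left piece maps (−∞, 6) onto (−∞, 25); the right piece maps [6, ∞) onto [20, ∞).
The union (−∞, 25) ∪ [20, ∞) covers ℝ, so f is surjective.
For the follow-up: the images overlap, so an x < 6 with f(x) = f(6) exists. f(6) = 20; solving 4x + 1 = 20 for x < 6 gives x = (20 − 1)/4 = 19/4.

19/4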